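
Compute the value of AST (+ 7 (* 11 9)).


Evaluate inner: (* 11 9) = 99
Evaluate root: (+ 7 99) = 106
Result: 106


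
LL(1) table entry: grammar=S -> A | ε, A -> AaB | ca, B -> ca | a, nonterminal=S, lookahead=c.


For [S, c]: 'c' ∈ FIRST(A)
Entry: S -> A


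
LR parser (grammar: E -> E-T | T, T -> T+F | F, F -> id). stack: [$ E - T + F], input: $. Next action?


handle 'T+F' on top
Action: reduce (T -> T+F)


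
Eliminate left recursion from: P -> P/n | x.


Left-recursive alternatives: P/n; non-recursive: x
Introduce P': P -> xP', P' -> /nP' | ε


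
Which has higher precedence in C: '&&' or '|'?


'|' is bitwise OR (level 3); '&&' is logical AND (level 2)
Higher level binds tighter
'|' has higher precedence than '&&'


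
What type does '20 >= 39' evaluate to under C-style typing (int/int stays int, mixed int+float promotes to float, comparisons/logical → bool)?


Operand types: int >= int
Rule: comparison yields bool
Result type: bool


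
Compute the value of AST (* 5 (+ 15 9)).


Evaluate inner: (+ 15 9) = 24
Evaluate root: (* 5 24) = 120
Result: 120


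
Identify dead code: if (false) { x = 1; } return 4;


condition is constant false, so the whole block is unreachable
Dead: 'if (false) { x = 1; }'


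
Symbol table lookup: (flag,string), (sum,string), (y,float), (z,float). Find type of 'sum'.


Lookup 'sum' → type string


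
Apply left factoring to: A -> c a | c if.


Common prefix: 'c'
Factored: A -> c A', A' -> a | if


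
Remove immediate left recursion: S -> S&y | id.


Left-recursive alternatives: S&y; non-recursive: id
Introduce S': S -> idS', S' -> &yS' | ε


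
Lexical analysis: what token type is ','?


Pattern: delimiter/punctuation
Type: PUNCTUATION


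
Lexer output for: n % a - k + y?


Scan left to right, longest-match per lexeme
Tokens: ID(n), OP(%), ID(a), OP(-), ID(k), OP(+), ID(y)


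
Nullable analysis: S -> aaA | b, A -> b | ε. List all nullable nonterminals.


A nonterminal is nullable iff some alternative derives ε (directly, or every symbol in it is nullable)
Nullable: {A}


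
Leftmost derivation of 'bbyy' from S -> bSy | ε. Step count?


Derivation: S => bSy => bbSyy => bbyy
Steps: 3


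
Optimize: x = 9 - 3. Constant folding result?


9 - 3 = 6 at compile time
Optimized: x = 6


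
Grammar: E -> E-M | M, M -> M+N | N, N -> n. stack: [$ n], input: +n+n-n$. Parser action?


'n' on top is the handle for N -> n
Action: reduce (N -> n)


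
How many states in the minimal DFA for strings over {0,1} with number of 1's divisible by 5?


Track (count of 1) mod 5: states 0..4, accept at 0
Minimal DFA: 5 states


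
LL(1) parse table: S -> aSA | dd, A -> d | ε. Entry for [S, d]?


For [S, d]: 'd' ∈ FIRST(dd)
Entry: S -> dd


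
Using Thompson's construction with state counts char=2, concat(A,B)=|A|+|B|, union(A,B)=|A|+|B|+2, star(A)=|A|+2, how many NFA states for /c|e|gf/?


Syntax tree has 4 char leaf(s), 2 union(s), 0 star(s)
chars contribute 4×2 = 8; each union adds +2; each star adds +2
Total: 8 + 4 + 0 = 12 states


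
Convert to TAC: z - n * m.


Break into single-operator statements:
t1 = n * m
t2 = z - t1


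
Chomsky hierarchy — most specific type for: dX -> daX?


LHS has context (more than one symbol) and |LHS| ≤ |RHS|
Classification: Type 1 (Context-Sensitive)


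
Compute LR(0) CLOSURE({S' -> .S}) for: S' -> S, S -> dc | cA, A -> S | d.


Start: S' -> .S
For each item with dot before a nonterminal B, add B -> .γ for every B-production
Closure: [S' -> .S, S -> .dc, S -> .cA]


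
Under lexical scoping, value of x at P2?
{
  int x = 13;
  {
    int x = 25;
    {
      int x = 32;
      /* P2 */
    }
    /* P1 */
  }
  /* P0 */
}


x declared in the same block as P2
x = 32


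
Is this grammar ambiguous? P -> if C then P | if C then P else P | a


dangling else: 'if C then if C then a else a' parses two ways
Ambiguous


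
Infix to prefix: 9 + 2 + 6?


left-to-right (same/higher precedence on left): tree is (+ (+ 9 2) 6)
Prefix: + + 9 2 6


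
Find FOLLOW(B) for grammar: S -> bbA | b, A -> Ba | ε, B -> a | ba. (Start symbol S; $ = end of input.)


$ ∈ FOLLOW(S). For each A -> αBβ: add FIRST(β)\{ε} to FOLLOW(B); if β nullable, add FOLLOW(A).
FOLLOW(B) = {a}


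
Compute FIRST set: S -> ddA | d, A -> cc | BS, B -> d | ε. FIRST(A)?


Per alternative of A: FIRST(cc) = {c}; FIRST(BS) = {d}
FIRST(A) = {c, d}


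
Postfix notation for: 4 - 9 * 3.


* has higher precedence, evaluate 9*3 first
Postfix: 4 9 3 * -


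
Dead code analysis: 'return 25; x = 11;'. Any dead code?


statement follows a return and is unreachable
Dead: 'x = 11'


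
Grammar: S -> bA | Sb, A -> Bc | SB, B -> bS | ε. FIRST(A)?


Per alternative of A: FIRST(Bc) = {b, c}; FIRST(SB) = {b}
FIRST(A) = {b, c}


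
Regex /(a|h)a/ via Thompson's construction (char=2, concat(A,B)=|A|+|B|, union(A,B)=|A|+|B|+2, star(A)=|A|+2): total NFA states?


Syntax tree has 3 char leaf(s), 1 union(s), 0 star(s)
chars contribute 3×2 = 6; each union adds +2; each star adds +2
Total: 6 + 2 + 0 = 8 states


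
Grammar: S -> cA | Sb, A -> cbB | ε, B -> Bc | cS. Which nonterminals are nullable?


A nonterminal is nullable iff some alternative derives ε (directly, or every symbol in it is nullable)
Nullable: {A}


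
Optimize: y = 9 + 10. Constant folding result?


9 + 10 = 19 at compile time
Optimized: y = 19


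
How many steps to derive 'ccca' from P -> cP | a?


Derivation: P => cP => ccP => cccP => ccca
Steps: 4


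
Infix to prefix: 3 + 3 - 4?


left-to-right (same/higher precedence on left): tree is (- (+ 3 3) 4)
Prefix: - + 3 3 4


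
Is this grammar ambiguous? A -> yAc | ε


balanced y^n…c^n: each string has a unique parse
Unambiguous


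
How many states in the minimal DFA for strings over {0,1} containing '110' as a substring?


KMP-style automaton: 3 progress states + 1 absorbing accept = 4
Minimal DFA: 4 states


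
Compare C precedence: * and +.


'*' is multiplicative (level 10); '+' is additive (level 9)
Higher level binds tighter
'*' has higher precedence than '+'


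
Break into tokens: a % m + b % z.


Scan left to right, longest-match per lexeme
Tokens: ID(a), OP(%), ID(m), OP(+), ID(b), OP(%), ID(z)


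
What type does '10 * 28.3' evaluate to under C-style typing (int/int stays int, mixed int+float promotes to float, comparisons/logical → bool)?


Operand types: int * float
Rule: mixed int/float promotes to float; int/int stays int
Result type: float


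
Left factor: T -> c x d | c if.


Common prefix: 'c'
Factored: T -> c T', T' -> x d | if


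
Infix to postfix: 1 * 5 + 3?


Left to right (same or higher precedence on left)
Postfix: 1 5 * 3 +


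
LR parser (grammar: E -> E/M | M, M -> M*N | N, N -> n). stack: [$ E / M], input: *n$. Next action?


'*' can extend M; shift to build M -> M*N
Action: shift


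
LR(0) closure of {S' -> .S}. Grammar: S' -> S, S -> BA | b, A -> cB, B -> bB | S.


Start: S' -> .S
For each item with dot before a nonterminal B, add B -> .γ for every B-production
Closure: [S' -> .S, S -> .BA, S -> .b, B -> .bB, B -> .S]


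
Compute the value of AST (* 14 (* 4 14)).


Evaluate inner: (* 4 14) = 56
Evaluate root: (* 14 56) = 784
Result: 784


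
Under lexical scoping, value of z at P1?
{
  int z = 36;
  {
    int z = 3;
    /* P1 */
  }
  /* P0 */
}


z declared in the same block as P1
z = 3


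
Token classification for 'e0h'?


Pattern: letter/underscore followed by alphanumerics, not a keyword
Type: IDENTIFIER


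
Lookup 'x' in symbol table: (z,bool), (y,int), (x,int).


Lookup 'x' → type int


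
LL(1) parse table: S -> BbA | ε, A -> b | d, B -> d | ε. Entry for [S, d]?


For [S, d]: 'd' ∈ FIRST(BbA)
Entry: S -> BbA


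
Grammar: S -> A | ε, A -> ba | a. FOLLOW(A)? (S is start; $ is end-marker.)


$ ∈ FOLLOW(S). For each A -> αBβ: add FIRST(β)\{ε} to FOLLOW(B); if β nullable, add FOLLOW(A).
FOLLOW(A) = {$}


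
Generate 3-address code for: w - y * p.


Break into single-operator statements:
t1 = y * p
t2 = w - t1


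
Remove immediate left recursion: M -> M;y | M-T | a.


Left-recursive alternatives: M;y, M-T; non-recursive: a
Introduce M': M -> aM', M' -> ;yM' | -TM' | ε


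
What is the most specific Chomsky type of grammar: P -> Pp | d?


Left-linear: every RHS is a terminal or one nonterminal followed by a terminal
Classification: Type 3 (Regular)


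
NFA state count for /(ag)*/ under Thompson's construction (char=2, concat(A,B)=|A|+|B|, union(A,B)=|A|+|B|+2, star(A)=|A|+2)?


Syntax tree has 2 char leaf(s), 0 union(s), 1 star(s)
chars contribute 2×2 = 4; each union adds +2; each star adds +2
Total: 4 + 0 + 2 = 6 states


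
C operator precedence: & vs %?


'%' is multiplicative (level 10); '&' is bitwise AND (level 5)
Higher level binds tighter
'%' has higher precedence than '&'


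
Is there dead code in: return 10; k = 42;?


statement follows a return and is unreachable
Dead: 'k = 42'


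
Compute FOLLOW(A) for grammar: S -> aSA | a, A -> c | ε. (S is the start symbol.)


$ ∈ FOLLOW(S). For each A -> αBβ: add FIRST(β)\{ε} to FOLLOW(B); if β nullable, add FOLLOW(A).
FOLLOW(A) = {$, c}


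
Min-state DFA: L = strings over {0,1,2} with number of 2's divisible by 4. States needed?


Track (count of 2) mod 4: states 0..3, accept at 0
Minimal DFA: 4 states


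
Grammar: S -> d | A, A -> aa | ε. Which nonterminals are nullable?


A nonterminal is nullable iff some alternative derives ε (directly, or every symbol in it is nullable)
Nullable: {A, S}


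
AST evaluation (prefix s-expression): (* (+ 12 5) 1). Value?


Evaluate inner: (+ 12 5) = 17
Evaluate root: (* 17 1) = 17
Result: 17


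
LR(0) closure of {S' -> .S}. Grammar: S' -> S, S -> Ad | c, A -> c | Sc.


Start: S' -> .S
For each item with dot before a nonterminal B, add B -> .γ for every B-production
Closure: [S' -> .S, S -> .Ad, S -> .c, A -> .c, A -> .Sc]


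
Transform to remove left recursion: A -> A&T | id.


Left-recursive alternatives: A&T; non-recursive: id
Introduce A': A -> idA', A' -> &TA' | ε


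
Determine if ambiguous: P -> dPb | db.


balanced d^n…b^n: each string has a unique parse
Unambiguous


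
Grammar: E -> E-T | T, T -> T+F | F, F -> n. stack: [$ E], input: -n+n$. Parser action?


shift '-' to continue E -> E-T
Action: shift


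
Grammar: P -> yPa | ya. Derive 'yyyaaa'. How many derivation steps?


Derivation: P => yPa => yyPaa => yyyaaa
Steps: 3


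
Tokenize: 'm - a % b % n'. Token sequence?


Scan left to right, longest-match per lexeme
Tokens: ID(m), OP(-), ID(a), OP(%), ID(b), OP(%), ID(n)


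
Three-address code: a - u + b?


Break into single-operator statements:
t1 = a - u
t2 = t1 + b


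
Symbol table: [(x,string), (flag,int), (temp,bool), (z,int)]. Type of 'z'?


Lookup 'z' → type int


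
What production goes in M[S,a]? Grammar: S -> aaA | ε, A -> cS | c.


For [S, a]: 'a' ∈ FIRST(aaA)
Entry: S -> aaA


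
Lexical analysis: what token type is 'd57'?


Pattern: letter/underscore followed by alphanumerics, not a keyword
Type: IDENTIFIER


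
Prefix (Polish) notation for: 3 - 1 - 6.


left-to-right (same/higher precedence on left): tree is (- (- 3 1) 6)
Prefix: - - 3 1 6


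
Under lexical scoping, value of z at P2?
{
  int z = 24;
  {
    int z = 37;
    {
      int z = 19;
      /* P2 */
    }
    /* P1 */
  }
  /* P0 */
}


z declared in the same block as P2
z = 19


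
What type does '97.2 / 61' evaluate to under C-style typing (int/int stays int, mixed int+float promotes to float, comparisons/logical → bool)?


Operand types: float / int
Rule: mixed int/float promotes to float; int/int stays int
Result type: float


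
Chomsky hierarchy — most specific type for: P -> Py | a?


Left-linear: every RHS is a terminal or one nonterminal followed by a terminal
Classification: Type 3 (Regular)


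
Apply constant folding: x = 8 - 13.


8 - 13 = -5 at compile time
Optimized: x = -5


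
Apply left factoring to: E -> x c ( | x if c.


Common prefix: 'x'
Factored: E -> x E', E' -> c ( | if c


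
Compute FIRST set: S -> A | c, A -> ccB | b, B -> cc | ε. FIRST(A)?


Per alternative of A: FIRST(ccB) = {c}; FIRST(b) = {b}
FIRST(A) = {b, c}


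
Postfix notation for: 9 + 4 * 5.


* has higher precedence, evaluate 4*5 first
Postfix: 9 4 5 * +


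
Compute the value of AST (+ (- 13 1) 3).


Evaluate inner: (- 13 1) = 12
Evaluate root: (+ 12 3) = 15
Result: 15


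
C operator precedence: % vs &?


'%' is multiplicative (level 10); '&' is bitwise AND (level 5)
Higher level binds tighter
'%' has higher precedence than '&'


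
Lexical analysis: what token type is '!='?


Pattern: operator symbol
Type: OPERATOR


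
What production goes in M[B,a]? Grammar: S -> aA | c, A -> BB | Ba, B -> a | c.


For [B, a]: 'a' ∈ FIRST(a)
Entry: B -> a


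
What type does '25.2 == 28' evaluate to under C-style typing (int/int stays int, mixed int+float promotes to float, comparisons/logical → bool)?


Operand types: float == int
Rule: comparison yields bool
Result type: bool


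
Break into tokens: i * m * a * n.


Scan left to right, longest-match per lexeme
Tokens: ID(i), OP(*), ID(m), OP(*), ID(a), OP(*), ID(n)


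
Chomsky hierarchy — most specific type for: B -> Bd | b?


Left-linear: every RHS is a terminal or one nonterminal followed by a terminal
Classification: Type 3 (Regular)


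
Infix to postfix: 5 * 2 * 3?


Left to right (same or higher precedence on left)
Postfix: 5 2 * 3 *


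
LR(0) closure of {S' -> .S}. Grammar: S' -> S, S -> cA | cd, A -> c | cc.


Start: S' -> .S
For each item with dot before a nonterminal B, add B -> .γ for every B-production
Closure: [S' -> .S, S -> .cA, S -> .cd]


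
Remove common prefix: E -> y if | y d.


Common prefix: 'y'
Factored: E -> y E', E' -> if | d


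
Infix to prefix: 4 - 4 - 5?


left-to-right (same/higher precedence on left): tree is (- (- 4 4) 5)
Prefix: - - 4 4 5


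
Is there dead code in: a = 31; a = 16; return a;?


first assignment to a is overwritten before any read
Dead: 'a = 31'


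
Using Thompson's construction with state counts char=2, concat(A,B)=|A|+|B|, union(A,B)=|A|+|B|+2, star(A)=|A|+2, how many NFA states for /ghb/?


Syntax tree has 3 char leaf(s), 0 union(s), 0 star(s)
chars contribute 3×2 = 6; each union adds +2; each star adds +2
Total: 6 + 0 + 0 = 6 states


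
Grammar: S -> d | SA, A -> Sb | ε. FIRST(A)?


Per alternative of A: FIRST(Sb) = {d}; FIRST(ε) = {ε}
FIRST(A) = {d, ε}


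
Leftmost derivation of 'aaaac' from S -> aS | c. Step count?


Derivation: S => aS => aaS => aaaS => aaaaS => aaaac
Steps: 5


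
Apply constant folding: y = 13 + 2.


13 + 2 = 15 at compile time
Optimized: y = 15


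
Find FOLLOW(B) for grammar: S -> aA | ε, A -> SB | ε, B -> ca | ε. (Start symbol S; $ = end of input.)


$ ∈ FOLLOW(S). For each A -> αBβ: add FIRST(β)\{ε} to FOLLOW(B); if β nullable, add FOLLOW(A).
FOLLOW(B) = {$, c}


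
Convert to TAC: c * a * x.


Break into single-operator statements:
t1 = c * a
t2 = t1 * x


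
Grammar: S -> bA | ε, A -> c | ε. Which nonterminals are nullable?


A nonterminal is nullable iff some alternative derives ε (directly, or every symbol in it is nullable)
Nullable: {A, S}


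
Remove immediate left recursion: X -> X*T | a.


Left-recursive alternatives: X*T; non-recursive: a
Introduce X': X -> aX', X' -> *TX' | ε


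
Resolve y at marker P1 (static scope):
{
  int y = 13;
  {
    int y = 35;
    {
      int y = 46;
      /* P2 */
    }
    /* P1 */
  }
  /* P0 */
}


y declared in the same block as P1
y = 35


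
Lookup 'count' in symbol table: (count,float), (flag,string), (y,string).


Lookup 'count' → type float


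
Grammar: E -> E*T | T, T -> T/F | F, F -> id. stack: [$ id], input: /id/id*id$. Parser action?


'id' on top is the handle for F -> id
Action: reduce (F -> id)


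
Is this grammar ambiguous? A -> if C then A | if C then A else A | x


dangling else: 'if C then if C then x else x' parses two ways
Ambiguous


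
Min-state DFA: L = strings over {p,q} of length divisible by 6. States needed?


Track length mod 6: states 0..5, accept at 0
Minimal DFA: 6 states


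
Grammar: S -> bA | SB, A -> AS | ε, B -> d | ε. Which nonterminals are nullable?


A nonterminal is nullable iff some alternative derives ε (directly, or every symbol in it is nullable)
Nullable: {A, B}


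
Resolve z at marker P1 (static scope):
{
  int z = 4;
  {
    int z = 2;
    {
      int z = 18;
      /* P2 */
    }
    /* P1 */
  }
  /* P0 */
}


z declared in the same block as P1
z = 2


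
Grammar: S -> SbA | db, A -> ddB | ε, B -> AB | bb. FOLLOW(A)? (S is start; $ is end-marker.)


$ ∈ FOLLOW(S). For each A -> αBβ: add FIRST(β)\{ε} to FOLLOW(B); if β nullable, add FOLLOW(A).
FOLLOW(A) = {$, b, d}


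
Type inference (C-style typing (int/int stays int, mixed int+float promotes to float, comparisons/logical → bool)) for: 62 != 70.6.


Operand types: int != float
Rule: comparison yields bool
Result type: bool


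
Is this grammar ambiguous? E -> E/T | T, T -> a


precedence layered via separate nonterminal T: deterministic
Unambiguous


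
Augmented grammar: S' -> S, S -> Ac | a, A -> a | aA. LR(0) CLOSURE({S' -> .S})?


Start: S' -> .S
For each item with dot before a nonterminal B, add B -> .γ for every B-production
Closure: [S' -> .S, S -> .Ac, S -> .a, A -> .a, A -> .aA]


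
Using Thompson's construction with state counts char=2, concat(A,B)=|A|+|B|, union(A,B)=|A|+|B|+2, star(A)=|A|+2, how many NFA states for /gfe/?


Syntax tree has 3 char leaf(s), 0 union(s), 0 star(s)
chars contribute 3×2 = 6; each union adds +2; each star adds +2
Total: 6 + 0 + 0 = 6 states


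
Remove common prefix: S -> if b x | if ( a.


Common prefix: 'if'
Factored: S -> if S', S' -> b x | ( a


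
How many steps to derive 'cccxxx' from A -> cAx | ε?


Derivation: A => cAx => ccAxx => cccAxxx => cccxxx
Steps: 4


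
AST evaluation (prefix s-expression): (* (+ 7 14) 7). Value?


Evaluate inner: (+ 7 14) = 21
Evaluate root: (* 21 7) = 147
Result: 147


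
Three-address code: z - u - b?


Break into single-operator statements:
t1 = z - u
t2 = t1 - b


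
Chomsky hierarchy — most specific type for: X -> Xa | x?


Left-linear: every RHS is a terminal or one nonterminal followed by a terminal
Classification: Type 3 (Regular)


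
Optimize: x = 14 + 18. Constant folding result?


14 + 18 = 32 at compile time
Optimized: x = 32


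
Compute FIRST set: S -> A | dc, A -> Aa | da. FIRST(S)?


Per alternative of S: FIRST(A) = {d}; FIRST(dc) = {d}
FIRST(S) = {d}


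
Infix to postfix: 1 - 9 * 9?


* has higher precedence, evaluate 9*9 first
Postfix: 1 9 9 * -


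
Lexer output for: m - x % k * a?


Scan left to right, longest-match per lexeme
Tokens: ID(m), OP(-), ID(x), OP(%), ID(k), OP(*), ID(a)


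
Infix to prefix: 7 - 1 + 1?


left-to-right (same/higher precedence on left): tree is (+ (- 7 1) 1)
Prefix: + - 7 1 1


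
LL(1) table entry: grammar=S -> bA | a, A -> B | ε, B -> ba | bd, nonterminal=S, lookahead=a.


For [S, a]: 'a' ∈ FIRST(a)
Entry: S -> a


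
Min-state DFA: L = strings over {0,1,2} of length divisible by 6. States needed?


Track length mod 6: states 0..5, accept at 0
Minimal DFA: 6 states


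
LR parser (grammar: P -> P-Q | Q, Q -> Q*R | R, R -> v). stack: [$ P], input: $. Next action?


start symbol P on stack, input exhausted
Action: accept


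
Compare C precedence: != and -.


'-' is additive (level 9); '!=' is equality (level 6)
Higher level binds tighter
'-' has higher precedence than '!='


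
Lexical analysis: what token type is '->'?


Pattern: operator symbol
Type: OPERATOR


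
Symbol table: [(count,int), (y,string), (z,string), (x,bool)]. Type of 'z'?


Lookup 'z' → type string


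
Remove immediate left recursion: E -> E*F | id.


Left-recursive alternatives: E*F; non-recursive: id
Introduce E': E -> idE', E' -> *FE' | ε


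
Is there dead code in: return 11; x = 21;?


statement follows a return and is unreachable
Dead: 'x = 21'


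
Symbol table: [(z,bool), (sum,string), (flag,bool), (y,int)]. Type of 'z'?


Lookup 'z' → type bool


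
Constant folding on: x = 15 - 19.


15 - 19 = -4 at compile time
Optimized: x = -4


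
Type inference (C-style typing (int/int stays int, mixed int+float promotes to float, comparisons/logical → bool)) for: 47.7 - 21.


Operand types: float - int
Rule: mixed int/float promotes to float; int/int stays int
Result type: float


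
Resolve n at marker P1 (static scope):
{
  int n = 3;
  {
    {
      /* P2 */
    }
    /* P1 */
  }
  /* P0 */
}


P1's block does not declare n; resolves to the enclosing declaration at depth 0
n = 3


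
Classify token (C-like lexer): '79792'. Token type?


Pattern: digits only
Type: INTEGER_LITERAL


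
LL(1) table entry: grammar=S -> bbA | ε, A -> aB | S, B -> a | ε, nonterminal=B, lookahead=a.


For [B, a]: 'a' ∈ FIRST(a)
Entry: B -> a


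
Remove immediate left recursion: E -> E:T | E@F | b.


Left-recursive alternatives: E:T, E@F; non-recursive: b
Introduce E': E -> bE', E' -> :TE' | @FE' | ε


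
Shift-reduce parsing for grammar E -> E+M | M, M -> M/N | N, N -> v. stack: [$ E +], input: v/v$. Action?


no handle ('E+' is not any RHS); shift 'v'
Action: shift


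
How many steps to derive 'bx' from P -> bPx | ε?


Derivation: P => bPx => bx
Steps: 2


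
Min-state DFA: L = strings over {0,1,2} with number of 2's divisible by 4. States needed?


Track (count of 2) mod 4: states 0..3, accept at 0
Minimal DFA: 4 states


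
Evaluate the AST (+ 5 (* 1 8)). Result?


Evaluate inner: (* 1 8) = 8
Evaluate root: (+ 5 8) = 13
Result: 13


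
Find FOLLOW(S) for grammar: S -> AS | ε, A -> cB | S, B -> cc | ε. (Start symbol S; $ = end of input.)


$ ∈ FOLLOW(S). For each A -> αBβ: add FIRST(β)\{ε} to FOLLOW(B); if β nullable, add FOLLOW(A).
FOLLOW(S) = {$, c}


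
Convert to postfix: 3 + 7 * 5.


* has higher precedence, evaluate 7*5 first
Postfix: 3 7 5 * +


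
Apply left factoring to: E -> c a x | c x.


Common prefix: 'c'
Factored: E -> c E', E' -> a x | x


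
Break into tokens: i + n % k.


Scan left to right, longest-match per lexeme
Tokens: ID(i), OP(+), ID(n), OP(%), ID(k)


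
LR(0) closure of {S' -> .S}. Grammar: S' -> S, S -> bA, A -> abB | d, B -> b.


Start: S' -> .S
For each item with dot before a nonterminal B, add B -> .γ for every B-production
Closure: [S' -> .S, S -> .bA]


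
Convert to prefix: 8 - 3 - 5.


left-to-right (same/higher precedence on left): tree is (- (- 8 3) 5)
Prefix: - - 8 3 5


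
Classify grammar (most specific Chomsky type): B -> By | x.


Left-linear: every RHS is a terminal or one nonterminal followed by a terminal
Classification: Type 3 (Regular)


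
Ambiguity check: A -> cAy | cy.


balanced c^n…y^n: each string has a unique parse
Unambiguous


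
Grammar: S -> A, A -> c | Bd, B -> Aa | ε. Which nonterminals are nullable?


A nonterminal is nullable iff some alternative derives ε (directly, or every symbol in it is nullable)
Nullable: {B}


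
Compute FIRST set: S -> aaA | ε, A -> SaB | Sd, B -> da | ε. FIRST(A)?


Per alternative of A: FIRST(SaB) = {a}; FIRST(Sd) = {a, d}
FIRST(A) = {a, d}


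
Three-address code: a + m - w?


Break into single-operator statements:
t1 = a + m
t2 = t1 - w


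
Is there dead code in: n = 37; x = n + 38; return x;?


n is read by x's definition; x is returned
No dead code


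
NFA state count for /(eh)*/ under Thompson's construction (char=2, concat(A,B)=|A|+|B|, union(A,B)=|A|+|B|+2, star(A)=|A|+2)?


Syntax tree has 2 char leaf(s), 0 union(s), 1 star(s)
chars contribute 2×2 = 4; each union adds +2; each star adds +2
Total: 4 + 0 + 2 = 6 states


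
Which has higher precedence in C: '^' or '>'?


'>' is relational (level 7); '^' is bitwise XOR (level 4)
Higher level binds tighter
'>' has higher precedence than '^'


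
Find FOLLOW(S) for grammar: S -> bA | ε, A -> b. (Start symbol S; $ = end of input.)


$ ∈ FOLLOW(S). For each A -> αBβ: add FIRST(β)\{ε} to FOLLOW(B); if β nullable, add FOLLOW(A).
FOLLOW(S) = {$}


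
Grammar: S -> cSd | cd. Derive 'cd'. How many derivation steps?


Derivation: S => cd
Steps: 1


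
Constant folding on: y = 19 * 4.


19 * 4 = 76 at compile time
Optimized: y = 76


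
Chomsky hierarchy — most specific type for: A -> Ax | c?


Left-linear: every RHS is a terminal or one nonterminal followed by a terminal
Classification: Type 3 (Regular)


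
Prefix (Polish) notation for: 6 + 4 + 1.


left-to-right (same/higher precedence on left): tree is (+ (+ 6 4) 1)
Prefix: + + 6 4 1


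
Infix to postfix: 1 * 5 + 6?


Left to right (same or higher precedence on left)
Postfix: 1 5 * 6 +


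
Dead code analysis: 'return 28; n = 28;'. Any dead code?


statement follows a return and is unreachable
Dead: 'n = 28'


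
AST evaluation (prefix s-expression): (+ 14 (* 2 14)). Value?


Evaluate inner: (* 2 14) = 28
Evaluate root: (+ 14 28) = 42
Result: 42


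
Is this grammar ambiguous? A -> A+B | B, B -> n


precedence layered via separate nonterminal B: deterministic
Unambiguous


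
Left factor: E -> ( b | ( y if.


Common prefix: '('
Factored: E -> ( E', E' -> b | y if


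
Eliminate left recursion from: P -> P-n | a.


Left-recursive alternatives: P-n; non-recursive: a
Introduce P': P -> aP', P' -> -nP' | ε


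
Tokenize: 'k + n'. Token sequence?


Scan left to right, longest-match per lexeme
Tokens: ID(k), OP(+), ID(n)


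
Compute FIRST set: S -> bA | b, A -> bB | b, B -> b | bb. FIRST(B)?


Per alternative of B: FIRST(b) = {b}; FIRST(bb) = {b}
FIRST(B) = {b}


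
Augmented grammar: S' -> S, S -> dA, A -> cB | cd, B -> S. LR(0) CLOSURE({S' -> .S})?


Start: S' -> .S
For each item with dot before a nonterminal B, add B -> .γ for every B-production
Closure: [S' -> .S, S -> .dA]


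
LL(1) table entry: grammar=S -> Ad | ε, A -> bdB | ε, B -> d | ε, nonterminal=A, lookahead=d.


For [A, d]: ε is nullable and 'd' ∈ FOLLOW(A)
Entry: A -> ε


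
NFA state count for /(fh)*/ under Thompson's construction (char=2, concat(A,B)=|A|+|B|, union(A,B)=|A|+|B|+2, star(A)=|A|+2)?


Syntax tree has 2 char leaf(s), 0 union(s), 1 star(s)
chars contribute 2×2 = 4; each union adds +2; each star adds +2
Total: 4 + 0 + 2 = 6 states


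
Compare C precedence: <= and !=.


'<=' is relational (level 7); '!=' is equality (level 6)
Higher level binds tighter
'<=' has higher precedence than '!='


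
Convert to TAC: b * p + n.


Break into single-operator statements:
t1 = b * p
t2 = t1 + n


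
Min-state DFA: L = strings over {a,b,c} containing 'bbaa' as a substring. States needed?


KMP-style automaton: 4 progress states + 1 absorbing accept = 5
Minimal DFA: 5 states


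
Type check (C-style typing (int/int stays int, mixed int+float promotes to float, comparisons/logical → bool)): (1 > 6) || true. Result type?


Operand types: bool || bool
Rule: logical operators take bool operands and yield bool
Result type: bool


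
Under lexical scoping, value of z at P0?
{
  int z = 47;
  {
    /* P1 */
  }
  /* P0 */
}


z declared in the same block as P0
z = 47


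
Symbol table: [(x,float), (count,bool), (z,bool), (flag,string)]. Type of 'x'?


Lookup 'x' → type float


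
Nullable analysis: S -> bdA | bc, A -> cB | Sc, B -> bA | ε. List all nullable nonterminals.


A nonterminal is nullable iff some alternative derives ε (directly, or every symbol in it is nullable)
Nullable: {B}


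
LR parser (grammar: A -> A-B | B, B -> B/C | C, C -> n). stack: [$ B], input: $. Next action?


lookahead ∉ {/} so B won't extend; reduce A -> B
Action: reduce (A -> B)


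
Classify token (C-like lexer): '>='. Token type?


Pattern: operator symbol
Type: OPERATOR


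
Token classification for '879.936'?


Pattern: digits with a decimal point
Type: FLOAT_LITERAL


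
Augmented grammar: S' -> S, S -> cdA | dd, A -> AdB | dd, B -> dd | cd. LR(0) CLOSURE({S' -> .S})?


Start: S' -> .S
For each item with dot before a nonterminal B, add B -> .γ for every B-production
Closure: [S' -> .S, S -> .cdA, S -> .dd]


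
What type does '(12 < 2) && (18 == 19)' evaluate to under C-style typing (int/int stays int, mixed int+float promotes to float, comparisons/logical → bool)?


Operand types: bool && bool
Rule: logical operators take bool operands and yield bool
Result type: bool


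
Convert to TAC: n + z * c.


Break into single-operator statements:
t1 = z * c
t2 = n + t1


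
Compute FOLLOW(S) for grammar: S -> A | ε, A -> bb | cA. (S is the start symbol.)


$ ∈ FOLLOW(S). For each A -> αBβ: add FIRST(β)\{ε} to FOLLOW(B); if β nullable, add FOLLOW(A).
FOLLOW(S) = {$}


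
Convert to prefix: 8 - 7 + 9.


left-to-right (same/higher precedence on left): tree is (+ (- 8 7) 9)
Prefix: + - 8 7 9


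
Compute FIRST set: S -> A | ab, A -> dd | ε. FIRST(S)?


Per alternative of S: FIRST(A) = {d, ε}; FIRST(ab) = {a}
FIRST(S) = {a, d, ε}


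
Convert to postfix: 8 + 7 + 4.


Left to right (same or higher precedence on left)
Postfix: 8 7 + 4 +


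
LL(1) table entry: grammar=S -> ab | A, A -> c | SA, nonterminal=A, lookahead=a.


For [A, a]: 'a' ∈ FIRST(SA)
Entry: A -> SA


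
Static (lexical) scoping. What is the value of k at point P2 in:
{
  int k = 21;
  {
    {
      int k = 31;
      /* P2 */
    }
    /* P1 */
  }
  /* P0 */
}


k declared in the same block as P2
k = 31


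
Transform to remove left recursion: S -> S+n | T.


Left-recursive alternatives: S+n; non-recursive: T
Introduce S': S -> TS', S' -> +nS' | ε


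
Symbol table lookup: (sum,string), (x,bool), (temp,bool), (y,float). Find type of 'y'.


Lookup 'y' → type float


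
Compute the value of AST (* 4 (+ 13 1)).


Evaluate inner: (+ 13 1) = 14
Evaluate root: (* 4 14) = 56
Result: 56


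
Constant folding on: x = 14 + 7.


14 + 7 = 21 at compile time
Optimized: x = 21


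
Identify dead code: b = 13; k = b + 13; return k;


b is read by k's definition; k is returned
No dead code


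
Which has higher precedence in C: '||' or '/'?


'/' is multiplicative (level 10); '||' is logical OR (level 1)
Higher level binds tighter
'/' has higher precedence than '||'


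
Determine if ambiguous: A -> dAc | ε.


balanced d^n…c^n: each string has a unique parse
Unambiguous


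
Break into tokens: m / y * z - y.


Scan left to right, longest-match per lexeme
Tokens: ID(m), OP(/), ID(y), OP(*), ID(z), OP(-), ID(y)


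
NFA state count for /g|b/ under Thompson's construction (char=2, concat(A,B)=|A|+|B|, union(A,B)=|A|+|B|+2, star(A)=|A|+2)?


Syntax tree has 2 char leaf(s), 1 union(s), 0 star(s)
chars contribute 2×2 = 4; each union adds +2; each star adds +2
Total: 4 + 2 + 0 = 6 states


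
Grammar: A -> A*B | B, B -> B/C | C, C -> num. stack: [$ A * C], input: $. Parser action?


'C' (not preceded by B/) is the handle for B -> C
Action: reduce (B -> C)


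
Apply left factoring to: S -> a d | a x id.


Common prefix: 'a'
Factored: S -> a S', S' -> d | x id


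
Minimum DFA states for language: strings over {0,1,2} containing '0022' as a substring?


KMP-style automaton: 4 progress states + 1 absorbing accept = 5
Minimal DFA: 5 states


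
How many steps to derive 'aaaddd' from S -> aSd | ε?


Derivation: S => aSd => aaSdd => aaaSddd => aaaddd
Steps: 4


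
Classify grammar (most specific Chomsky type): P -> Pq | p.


Left-linear: every RHS is a terminal or one nonterminal followed by a terminal
Classification: Type 3 (Regular)


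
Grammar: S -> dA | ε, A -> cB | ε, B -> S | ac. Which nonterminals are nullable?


A nonterminal is nullable iff some alternative derives ε (directly, or every symbol in it is nullable)
Nullable: {A, B, S}


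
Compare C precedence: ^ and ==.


'==' is equality (level 6); '^' is bitwise XOR (level 4)
Higher level binds tighter
'==' has higher precedence than '^'


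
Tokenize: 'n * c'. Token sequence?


Scan left to right, longest-match per lexeme
Tokens: ID(n), OP(*), ID(c)


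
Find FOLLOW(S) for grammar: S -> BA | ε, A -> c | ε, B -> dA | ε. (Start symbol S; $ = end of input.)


$ ∈ FOLLOW(S). For each A -> αBβ: add FIRST(β)\{ε} to FOLLOW(B); if β nullable, add FOLLOW(A).
FOLLOW(S) = {$}


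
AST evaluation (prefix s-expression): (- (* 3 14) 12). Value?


Evaluate inner: (* 3 14) = 42
Evaluate root: (- 42 12) = 30
Result: 30


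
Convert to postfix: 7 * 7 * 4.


Left to right (same or higher precedence on left)
Postfix: 7 7 * 4 *


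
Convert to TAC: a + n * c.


Break into single-operator statements:
t1 = n * c
t2 = a + t1


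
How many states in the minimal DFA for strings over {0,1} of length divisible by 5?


Track length mod 5: states 0..4, accept at 0
Minimal DFA: 5 states


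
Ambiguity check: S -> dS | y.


right-linear, alternatives start with distinct terminals 'd' vs 'y': unique leftmost derivation
Unambiguous


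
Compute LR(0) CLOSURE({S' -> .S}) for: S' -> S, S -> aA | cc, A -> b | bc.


Start: S' -> .S
For each item with dot before a nonterminal B, add B -> .γ for every B-production
Closure: [S' -> .S, S -> .aA, S -> .cc]


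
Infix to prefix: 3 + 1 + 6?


left-to-right (same/higher precedence on left): tree is (+ (+ 3 1) 6)
Prefix: + + 3 1 6


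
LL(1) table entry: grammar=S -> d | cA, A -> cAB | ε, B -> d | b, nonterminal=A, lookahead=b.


For [A, b]: ε is nullable and 'b' ∈ FOLLOW(A)
Entry: A -> ε


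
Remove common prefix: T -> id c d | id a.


Common prefix: 'id'
Factored: T -> id T', T' -> c d | a


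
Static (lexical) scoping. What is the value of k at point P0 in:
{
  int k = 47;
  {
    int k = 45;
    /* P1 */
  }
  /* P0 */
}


k declared in the same block as P0
k = 47


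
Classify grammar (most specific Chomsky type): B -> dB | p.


Right-linear: every RHS is a terminal or a terminal followed by one nonterminal
Classification: Type 3 (Regular)


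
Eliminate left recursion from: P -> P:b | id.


Left-recursive alternatives: P:b; non-recursive: id
Introduce P': P -> idP', P' -> :bP' | ε


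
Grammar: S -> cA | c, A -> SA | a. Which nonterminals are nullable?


A nonterminal is nullable iff some alternative derives ε (directly, or every symbol in it is nullable)
Nullable: {}


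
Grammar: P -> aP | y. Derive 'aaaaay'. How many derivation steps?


Derivation: P => aP => aaP => aaaP => aaaaP => aaaaaP => aaaaay
Steps: 6


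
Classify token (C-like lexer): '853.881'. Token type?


Pattern: digits with a decimal point
Type: FLOAT_LITERAL


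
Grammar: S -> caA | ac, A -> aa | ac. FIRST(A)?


Per alternative of A: FIRST(aa) = {a}; FIRST(ac) = {a}
FIRST(A) = {a}


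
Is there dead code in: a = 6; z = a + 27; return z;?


a is read by z's definition; z is returned
No dead code


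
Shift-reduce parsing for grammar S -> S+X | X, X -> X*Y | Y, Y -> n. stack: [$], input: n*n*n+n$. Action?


no handle on stack; shift 'n'
Action: shift


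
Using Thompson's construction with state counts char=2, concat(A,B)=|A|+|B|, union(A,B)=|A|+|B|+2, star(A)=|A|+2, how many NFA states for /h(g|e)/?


Syntax tree has 3 char leaf(s), 1 union(s), 0 star(s)
chars contribute 3×2 = 6; each union adds +2; each star adds +2
Total: 6 + 2 + 0 = 8 states


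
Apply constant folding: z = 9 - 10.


9 - 10 = -1 at compile time
Optimized: z = -1


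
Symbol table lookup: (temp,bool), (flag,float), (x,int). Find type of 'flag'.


Lookup 'flag' → type float


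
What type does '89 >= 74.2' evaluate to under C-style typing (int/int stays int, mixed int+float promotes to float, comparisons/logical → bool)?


Operand types: int >= float
Rule: comparison yields bool
Result type: bool


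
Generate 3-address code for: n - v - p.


Break into single-operator statements:
t1 = n - v
t2 = t1 - p


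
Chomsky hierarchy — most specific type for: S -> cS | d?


Right-linear: every RHS is a terminal or a terminal followed by one nonterminal
Classification: Type 3 (Regular)


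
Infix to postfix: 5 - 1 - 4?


Left to right (same or higher precedence on left)
Postfix: 5 1 - 4 -


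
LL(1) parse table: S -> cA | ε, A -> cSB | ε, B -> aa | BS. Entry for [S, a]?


For [S, a]: ε is nullable and 'a' ∈ FOLLOW(S)
Entry: S -> ε


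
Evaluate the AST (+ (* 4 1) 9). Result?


Evaluate inner: (* 4 1) = 4
Evaluate root: (+ 4 9) = 13
Result: 13


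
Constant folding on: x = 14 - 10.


14 - 10 = 4 at compile time
Optimized: x = 4


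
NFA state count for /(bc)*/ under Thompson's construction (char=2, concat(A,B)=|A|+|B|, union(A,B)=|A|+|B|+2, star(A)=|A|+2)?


Syntax tree has 2 char leaf(s), 0 union(s), 1 star(s)
chars contribute 2×2 = 4; each union adds +2; each star adds +2
Total: 4 + 0 + 2 = 6 states


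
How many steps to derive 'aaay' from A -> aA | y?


Derivation: A => aA => aaA => aaaA => aaay
Steps: 4


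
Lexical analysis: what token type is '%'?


Pattern: operator symbol
Type: OPERATOR


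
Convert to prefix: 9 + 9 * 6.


'*' binds tighter: tree is (+ 9 (* 9 6))
Prefix: + 9 * 9 6


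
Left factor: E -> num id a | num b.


Common prefix: 'num'
Factored: E -> num E', E' -> id a | b


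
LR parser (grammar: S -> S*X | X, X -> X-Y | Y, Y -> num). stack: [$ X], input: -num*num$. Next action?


shift '-' to continue X -> X-Y
Action: shift


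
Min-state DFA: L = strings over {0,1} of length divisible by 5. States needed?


Track length mod 5: states 0..4, accept at 0
Minimal DFA: 5 states


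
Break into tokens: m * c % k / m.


Scan left to right, longest-match per lexeme
Tokens: ID(m), OP(*), ID(c), OP(%), ID(k), OP(/), ID(m)


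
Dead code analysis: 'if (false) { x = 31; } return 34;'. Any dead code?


condition is constant false, so the whole block is unreachable
Dead: 'if (false) { x = 31; }'


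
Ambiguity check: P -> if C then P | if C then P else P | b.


dangling else: 'if C then if C then b else b' parses two ways
Ambiguous


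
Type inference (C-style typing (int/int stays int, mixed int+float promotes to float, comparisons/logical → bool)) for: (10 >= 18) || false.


Operand types: bool || bool
Rule: logical operators take bool operands and yield bool
Result type: bool


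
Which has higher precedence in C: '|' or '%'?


'%' is multiplicative (level 10); '|' is bitwise OR (level 3)
Higher level binds tighter
'%' has higher precedence than '|'
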